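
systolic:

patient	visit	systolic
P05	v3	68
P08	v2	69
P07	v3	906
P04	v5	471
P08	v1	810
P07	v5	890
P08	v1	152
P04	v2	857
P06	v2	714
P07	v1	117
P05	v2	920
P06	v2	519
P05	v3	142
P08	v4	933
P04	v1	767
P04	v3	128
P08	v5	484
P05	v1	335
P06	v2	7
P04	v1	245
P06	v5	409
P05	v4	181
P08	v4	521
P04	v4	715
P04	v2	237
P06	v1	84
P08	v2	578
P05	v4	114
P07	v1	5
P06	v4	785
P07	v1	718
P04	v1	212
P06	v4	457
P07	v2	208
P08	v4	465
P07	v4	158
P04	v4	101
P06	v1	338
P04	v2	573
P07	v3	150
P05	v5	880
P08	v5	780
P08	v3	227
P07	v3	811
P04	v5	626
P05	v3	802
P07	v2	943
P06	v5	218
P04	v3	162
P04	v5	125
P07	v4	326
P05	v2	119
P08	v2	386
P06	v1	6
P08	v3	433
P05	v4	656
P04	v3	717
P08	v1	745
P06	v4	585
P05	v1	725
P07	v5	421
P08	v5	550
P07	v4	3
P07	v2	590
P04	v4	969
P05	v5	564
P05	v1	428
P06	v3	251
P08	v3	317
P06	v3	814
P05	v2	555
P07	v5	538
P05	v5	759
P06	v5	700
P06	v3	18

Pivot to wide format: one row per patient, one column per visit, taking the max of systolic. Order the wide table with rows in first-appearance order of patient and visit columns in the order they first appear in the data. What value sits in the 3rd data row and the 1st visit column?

With rows in first-appearance order of patient, row 3 is patient=P07. visit columns in first-appearance order: v3, v2, v5, v1, v4; column 1 is v3.
Long rows with patient=P07, visit=v3: max(906, 150, 811) = 906.

906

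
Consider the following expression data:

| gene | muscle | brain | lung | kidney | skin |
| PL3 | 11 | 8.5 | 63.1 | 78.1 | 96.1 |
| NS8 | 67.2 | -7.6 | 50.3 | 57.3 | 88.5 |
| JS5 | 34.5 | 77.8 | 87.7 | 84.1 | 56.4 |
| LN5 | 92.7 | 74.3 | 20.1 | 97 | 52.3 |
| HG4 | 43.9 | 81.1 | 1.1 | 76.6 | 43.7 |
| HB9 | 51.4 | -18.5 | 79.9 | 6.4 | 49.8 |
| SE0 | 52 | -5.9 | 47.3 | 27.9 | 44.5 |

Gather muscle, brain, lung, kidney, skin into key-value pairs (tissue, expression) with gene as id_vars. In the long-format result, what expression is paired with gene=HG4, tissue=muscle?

43.9

Unpivoting turns each (gene, wide-column) pair into one long row.
The wide cell at row HG4, column muscle holds 43.9, so the long row (HG4, muscle) has expression=43.9.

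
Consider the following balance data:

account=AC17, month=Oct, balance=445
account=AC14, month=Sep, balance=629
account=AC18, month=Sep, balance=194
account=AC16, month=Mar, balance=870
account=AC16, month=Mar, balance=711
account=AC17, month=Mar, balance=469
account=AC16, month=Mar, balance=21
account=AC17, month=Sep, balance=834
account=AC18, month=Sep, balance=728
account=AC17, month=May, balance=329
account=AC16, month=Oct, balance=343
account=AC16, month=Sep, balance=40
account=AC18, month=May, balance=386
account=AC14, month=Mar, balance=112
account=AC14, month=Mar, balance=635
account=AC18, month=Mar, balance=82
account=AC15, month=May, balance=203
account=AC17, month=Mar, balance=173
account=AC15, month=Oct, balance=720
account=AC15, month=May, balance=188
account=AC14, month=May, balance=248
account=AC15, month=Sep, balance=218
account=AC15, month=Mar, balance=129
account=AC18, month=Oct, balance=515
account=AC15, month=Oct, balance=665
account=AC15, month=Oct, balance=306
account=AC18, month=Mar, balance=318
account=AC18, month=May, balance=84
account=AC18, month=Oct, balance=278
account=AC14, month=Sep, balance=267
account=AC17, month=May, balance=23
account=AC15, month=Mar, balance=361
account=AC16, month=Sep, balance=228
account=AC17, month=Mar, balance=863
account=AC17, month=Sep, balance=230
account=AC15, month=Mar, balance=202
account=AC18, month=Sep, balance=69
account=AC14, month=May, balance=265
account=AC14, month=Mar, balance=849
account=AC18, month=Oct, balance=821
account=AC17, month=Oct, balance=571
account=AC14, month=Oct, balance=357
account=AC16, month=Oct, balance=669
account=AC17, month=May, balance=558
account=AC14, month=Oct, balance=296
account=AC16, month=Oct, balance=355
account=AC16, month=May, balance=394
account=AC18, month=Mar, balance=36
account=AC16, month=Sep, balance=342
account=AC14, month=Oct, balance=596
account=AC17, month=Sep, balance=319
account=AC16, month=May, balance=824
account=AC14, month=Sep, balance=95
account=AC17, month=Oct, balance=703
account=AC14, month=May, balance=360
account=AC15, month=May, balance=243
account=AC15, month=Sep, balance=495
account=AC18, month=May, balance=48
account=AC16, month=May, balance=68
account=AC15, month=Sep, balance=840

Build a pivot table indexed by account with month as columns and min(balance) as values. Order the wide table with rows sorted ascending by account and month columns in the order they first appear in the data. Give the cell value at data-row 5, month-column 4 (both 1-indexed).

48

With rows sorted ascending by account, row 5 is account=AC18. month columns in first-appearance order: Oct, Sep, Mar, May; column 4 is May.
Long rows with account=AC18, month=May: min(386, 84, 48) = 48.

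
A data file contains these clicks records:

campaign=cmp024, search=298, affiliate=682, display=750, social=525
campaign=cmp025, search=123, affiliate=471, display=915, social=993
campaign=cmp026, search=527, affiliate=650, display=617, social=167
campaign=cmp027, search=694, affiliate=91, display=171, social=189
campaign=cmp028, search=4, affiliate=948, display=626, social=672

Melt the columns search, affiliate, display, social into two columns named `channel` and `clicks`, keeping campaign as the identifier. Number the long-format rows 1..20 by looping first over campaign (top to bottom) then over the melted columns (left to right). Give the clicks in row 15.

171

20 rows total (5 × 4). Row 15: index ⌊(15-1)/4⌋ = 3 into campaign → cmp027; (15-1) mod 4 = 2 into the melted columns → display.
So row 15 is (cmp027, display, 171); clicks = 171.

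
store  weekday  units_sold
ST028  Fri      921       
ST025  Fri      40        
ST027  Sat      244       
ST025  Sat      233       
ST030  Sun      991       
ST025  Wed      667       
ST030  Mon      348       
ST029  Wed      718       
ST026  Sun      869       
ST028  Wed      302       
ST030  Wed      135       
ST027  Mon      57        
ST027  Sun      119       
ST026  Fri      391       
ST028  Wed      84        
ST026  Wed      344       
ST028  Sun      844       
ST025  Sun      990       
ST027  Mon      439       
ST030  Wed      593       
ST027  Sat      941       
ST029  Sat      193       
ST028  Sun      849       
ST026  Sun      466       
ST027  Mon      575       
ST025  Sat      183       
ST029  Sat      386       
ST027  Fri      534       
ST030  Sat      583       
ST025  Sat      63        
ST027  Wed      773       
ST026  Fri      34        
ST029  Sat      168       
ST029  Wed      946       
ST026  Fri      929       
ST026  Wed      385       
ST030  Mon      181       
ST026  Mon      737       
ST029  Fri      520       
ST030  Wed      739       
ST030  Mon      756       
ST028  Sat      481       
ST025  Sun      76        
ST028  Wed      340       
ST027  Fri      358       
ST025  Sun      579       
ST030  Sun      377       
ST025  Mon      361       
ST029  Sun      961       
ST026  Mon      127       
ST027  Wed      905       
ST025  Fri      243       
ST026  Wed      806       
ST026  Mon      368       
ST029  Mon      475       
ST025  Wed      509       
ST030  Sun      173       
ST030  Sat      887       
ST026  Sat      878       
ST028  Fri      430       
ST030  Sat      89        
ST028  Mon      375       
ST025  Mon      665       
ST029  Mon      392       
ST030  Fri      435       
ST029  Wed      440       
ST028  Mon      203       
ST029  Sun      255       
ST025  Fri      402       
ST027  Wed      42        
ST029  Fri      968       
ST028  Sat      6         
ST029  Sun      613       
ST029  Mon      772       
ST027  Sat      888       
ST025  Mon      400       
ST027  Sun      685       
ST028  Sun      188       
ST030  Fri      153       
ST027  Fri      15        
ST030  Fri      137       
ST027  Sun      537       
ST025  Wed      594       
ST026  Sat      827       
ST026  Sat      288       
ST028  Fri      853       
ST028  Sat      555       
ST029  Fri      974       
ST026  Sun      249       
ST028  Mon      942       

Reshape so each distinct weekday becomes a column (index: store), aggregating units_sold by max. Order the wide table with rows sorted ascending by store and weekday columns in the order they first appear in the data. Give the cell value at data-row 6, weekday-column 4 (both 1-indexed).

With rows sorted ascending by store, row 6 is store=ST030. weekday columns in first-appearance order: Fri, Sat, Sun, Wed, Mon; column 4 is Wed.
Long rows with store=ST030, weekday=Wed: max(135, 593, 739) = 739.

739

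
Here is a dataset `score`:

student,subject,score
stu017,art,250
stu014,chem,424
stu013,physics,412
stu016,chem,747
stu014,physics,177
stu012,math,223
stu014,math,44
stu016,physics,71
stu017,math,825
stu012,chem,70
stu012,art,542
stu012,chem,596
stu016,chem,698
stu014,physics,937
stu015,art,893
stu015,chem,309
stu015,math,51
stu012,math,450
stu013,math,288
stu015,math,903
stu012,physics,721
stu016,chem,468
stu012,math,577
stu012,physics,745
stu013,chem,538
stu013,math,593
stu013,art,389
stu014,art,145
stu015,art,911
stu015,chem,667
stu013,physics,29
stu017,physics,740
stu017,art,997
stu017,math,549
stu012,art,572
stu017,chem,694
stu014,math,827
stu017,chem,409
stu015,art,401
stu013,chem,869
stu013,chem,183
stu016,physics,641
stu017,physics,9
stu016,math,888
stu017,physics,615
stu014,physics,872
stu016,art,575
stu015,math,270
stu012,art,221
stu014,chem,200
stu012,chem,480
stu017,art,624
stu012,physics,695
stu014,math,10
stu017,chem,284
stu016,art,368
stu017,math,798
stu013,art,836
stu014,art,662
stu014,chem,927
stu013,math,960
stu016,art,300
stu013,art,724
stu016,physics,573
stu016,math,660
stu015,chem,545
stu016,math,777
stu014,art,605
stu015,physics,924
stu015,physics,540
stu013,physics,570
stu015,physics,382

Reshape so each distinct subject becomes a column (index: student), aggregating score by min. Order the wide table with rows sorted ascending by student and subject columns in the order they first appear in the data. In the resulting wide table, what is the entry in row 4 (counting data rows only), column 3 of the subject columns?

With rows sorted ascending by student, row 4 is student=stu015. subject columns in first-appearance order: art, chem, physics, math; column 3 is physics.
Long rows with student=stu015, subject=physics: min(924, 540, 382) = 382.

382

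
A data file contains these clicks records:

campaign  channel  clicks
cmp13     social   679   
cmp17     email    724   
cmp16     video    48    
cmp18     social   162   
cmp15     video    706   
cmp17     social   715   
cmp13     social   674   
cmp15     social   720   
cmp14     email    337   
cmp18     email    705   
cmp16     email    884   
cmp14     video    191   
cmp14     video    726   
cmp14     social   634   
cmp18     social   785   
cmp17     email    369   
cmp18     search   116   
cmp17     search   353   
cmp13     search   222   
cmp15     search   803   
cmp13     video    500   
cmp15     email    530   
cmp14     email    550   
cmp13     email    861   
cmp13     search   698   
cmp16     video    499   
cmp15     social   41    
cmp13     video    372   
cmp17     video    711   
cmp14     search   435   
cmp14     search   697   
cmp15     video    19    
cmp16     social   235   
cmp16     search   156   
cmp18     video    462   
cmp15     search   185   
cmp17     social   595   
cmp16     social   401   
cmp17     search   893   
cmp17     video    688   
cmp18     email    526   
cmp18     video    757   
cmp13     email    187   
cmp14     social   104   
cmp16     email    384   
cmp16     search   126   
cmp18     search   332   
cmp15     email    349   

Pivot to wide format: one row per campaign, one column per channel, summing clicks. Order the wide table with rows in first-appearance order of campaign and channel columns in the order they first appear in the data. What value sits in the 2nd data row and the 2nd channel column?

1093

With rows in first-appearance order of campaign, row 2 is campaign=cmp17. channel columns in first-appearance order: social, email, video, search; column 2 is email.
Long rows with campaign=cmp17, channel=email: 724 + 369 = 1093.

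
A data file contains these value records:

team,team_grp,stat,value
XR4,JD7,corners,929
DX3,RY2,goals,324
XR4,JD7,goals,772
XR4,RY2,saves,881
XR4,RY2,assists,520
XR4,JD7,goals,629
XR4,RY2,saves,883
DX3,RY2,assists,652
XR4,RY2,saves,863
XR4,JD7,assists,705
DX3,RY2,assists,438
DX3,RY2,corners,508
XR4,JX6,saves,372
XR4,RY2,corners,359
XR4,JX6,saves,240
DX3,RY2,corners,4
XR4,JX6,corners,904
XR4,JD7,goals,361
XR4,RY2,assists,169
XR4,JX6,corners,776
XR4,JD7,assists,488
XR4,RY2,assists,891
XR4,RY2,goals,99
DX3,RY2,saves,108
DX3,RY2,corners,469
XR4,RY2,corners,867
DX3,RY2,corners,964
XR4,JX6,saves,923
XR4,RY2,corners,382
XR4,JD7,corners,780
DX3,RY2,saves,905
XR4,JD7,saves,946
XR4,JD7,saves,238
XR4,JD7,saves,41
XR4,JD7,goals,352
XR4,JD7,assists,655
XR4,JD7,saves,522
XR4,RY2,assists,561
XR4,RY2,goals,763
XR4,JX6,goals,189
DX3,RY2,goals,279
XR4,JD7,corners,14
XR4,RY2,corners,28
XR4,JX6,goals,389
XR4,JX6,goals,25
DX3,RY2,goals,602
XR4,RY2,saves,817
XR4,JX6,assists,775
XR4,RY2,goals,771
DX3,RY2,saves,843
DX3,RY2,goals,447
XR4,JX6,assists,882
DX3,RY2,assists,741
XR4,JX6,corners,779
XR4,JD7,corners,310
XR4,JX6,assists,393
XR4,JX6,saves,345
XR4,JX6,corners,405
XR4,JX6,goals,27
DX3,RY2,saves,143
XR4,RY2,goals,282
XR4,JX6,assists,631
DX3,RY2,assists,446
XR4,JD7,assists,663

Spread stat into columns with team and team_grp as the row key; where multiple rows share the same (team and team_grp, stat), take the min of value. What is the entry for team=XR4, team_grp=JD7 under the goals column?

Rows with team=XR4, team_grp=JD7 and stat=goals: value values are 772, 629, 361, 352.
min(772, 629, 361, 352) = 352.

352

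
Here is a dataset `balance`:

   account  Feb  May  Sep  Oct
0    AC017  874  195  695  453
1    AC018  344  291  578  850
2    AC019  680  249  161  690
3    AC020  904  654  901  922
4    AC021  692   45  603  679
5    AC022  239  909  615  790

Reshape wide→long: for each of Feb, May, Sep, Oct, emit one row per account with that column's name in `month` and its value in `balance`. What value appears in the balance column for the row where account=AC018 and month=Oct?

850

Unpivoting turns each (account, wide-column) pair into one long row.
The wide cell at row AC018, column Oct holds 850, so the long row (AC018, Oct) has balance=850.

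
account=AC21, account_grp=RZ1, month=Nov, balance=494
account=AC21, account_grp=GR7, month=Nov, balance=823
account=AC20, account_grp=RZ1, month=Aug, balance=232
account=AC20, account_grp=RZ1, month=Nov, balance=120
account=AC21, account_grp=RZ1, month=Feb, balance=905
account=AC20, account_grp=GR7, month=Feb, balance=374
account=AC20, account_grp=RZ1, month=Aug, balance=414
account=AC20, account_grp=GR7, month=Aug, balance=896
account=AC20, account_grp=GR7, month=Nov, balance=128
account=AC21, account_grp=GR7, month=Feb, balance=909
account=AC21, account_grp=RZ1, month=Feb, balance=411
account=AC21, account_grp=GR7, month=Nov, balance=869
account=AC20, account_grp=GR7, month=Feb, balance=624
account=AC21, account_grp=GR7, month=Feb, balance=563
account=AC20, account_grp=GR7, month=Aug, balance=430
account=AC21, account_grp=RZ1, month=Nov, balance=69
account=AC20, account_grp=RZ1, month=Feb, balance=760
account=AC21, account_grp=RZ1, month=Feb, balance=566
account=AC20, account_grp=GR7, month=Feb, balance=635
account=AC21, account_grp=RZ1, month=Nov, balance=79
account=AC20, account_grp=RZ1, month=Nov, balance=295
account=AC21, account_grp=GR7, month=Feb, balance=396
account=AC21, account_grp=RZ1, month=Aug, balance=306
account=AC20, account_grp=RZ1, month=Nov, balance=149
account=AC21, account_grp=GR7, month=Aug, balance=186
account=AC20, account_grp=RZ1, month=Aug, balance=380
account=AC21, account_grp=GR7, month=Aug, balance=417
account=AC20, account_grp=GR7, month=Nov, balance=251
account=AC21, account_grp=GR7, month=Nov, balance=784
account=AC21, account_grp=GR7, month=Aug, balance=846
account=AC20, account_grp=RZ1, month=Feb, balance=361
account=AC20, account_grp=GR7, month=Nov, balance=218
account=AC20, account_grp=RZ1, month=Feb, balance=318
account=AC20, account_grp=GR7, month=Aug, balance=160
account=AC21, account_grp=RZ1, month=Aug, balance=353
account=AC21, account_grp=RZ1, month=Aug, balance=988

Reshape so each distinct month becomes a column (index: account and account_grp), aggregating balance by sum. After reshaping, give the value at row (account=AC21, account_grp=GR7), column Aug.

Rows with account=AC21, account_grp=GR7 and month=Aug: balance values are 186, 417, 846.
186 + 417 + 846 = 1449.

1449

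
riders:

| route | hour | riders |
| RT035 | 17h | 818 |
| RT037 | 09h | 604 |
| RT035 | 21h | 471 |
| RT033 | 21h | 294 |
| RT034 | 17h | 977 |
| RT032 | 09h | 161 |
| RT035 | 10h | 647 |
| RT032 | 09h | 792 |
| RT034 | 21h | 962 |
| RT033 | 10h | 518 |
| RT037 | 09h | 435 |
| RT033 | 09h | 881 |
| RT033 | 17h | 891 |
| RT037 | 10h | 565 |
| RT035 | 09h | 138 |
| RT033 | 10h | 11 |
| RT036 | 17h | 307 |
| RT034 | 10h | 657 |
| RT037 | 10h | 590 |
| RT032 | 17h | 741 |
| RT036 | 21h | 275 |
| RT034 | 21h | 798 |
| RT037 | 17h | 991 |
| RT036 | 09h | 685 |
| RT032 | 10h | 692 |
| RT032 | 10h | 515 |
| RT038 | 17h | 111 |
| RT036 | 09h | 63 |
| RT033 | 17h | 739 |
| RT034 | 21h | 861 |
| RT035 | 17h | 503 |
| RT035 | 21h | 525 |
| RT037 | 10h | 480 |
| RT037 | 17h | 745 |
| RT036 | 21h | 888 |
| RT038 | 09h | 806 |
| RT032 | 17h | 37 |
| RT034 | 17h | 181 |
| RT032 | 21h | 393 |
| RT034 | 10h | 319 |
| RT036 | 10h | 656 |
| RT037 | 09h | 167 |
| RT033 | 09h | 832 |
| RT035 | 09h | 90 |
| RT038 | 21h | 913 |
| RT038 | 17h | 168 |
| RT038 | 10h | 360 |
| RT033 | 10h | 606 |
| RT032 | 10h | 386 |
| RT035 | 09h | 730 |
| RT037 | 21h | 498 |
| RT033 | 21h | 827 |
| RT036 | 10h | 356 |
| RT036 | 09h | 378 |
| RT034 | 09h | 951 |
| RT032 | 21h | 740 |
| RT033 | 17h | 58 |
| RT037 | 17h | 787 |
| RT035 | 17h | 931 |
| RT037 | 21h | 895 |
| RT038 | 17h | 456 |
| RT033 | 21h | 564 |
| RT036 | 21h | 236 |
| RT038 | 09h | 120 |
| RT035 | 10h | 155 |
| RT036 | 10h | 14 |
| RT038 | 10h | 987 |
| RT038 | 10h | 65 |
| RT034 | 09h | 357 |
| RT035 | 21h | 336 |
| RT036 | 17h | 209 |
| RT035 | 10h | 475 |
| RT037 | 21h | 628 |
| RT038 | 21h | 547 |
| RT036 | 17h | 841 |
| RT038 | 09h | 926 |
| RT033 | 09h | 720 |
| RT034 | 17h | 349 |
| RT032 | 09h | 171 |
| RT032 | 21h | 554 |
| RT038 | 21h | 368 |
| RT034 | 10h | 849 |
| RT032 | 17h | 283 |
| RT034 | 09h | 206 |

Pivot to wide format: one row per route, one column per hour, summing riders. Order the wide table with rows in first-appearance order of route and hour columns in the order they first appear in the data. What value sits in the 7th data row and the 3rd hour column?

1828

With rows in first-appearance order of route, row 7 is route=RT038. hour columns in first-appearance order: 17h, 09h, 21h, 10h; column 3 is 21h.
Long rows with route=RT038, hour=21h: 913 + 547 + 368 = 1828.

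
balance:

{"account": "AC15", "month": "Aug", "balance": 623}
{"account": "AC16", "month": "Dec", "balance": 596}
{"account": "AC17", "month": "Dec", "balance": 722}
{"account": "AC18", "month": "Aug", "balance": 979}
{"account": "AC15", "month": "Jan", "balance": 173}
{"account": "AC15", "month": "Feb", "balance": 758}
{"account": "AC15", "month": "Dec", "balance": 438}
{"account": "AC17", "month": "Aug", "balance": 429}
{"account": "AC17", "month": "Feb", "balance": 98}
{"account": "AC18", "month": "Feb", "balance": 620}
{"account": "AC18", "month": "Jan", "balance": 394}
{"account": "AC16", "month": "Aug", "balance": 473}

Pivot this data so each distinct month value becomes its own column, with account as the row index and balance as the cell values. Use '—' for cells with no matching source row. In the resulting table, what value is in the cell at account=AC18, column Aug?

979

The long row with account=AC18, month=Aug has balance=979.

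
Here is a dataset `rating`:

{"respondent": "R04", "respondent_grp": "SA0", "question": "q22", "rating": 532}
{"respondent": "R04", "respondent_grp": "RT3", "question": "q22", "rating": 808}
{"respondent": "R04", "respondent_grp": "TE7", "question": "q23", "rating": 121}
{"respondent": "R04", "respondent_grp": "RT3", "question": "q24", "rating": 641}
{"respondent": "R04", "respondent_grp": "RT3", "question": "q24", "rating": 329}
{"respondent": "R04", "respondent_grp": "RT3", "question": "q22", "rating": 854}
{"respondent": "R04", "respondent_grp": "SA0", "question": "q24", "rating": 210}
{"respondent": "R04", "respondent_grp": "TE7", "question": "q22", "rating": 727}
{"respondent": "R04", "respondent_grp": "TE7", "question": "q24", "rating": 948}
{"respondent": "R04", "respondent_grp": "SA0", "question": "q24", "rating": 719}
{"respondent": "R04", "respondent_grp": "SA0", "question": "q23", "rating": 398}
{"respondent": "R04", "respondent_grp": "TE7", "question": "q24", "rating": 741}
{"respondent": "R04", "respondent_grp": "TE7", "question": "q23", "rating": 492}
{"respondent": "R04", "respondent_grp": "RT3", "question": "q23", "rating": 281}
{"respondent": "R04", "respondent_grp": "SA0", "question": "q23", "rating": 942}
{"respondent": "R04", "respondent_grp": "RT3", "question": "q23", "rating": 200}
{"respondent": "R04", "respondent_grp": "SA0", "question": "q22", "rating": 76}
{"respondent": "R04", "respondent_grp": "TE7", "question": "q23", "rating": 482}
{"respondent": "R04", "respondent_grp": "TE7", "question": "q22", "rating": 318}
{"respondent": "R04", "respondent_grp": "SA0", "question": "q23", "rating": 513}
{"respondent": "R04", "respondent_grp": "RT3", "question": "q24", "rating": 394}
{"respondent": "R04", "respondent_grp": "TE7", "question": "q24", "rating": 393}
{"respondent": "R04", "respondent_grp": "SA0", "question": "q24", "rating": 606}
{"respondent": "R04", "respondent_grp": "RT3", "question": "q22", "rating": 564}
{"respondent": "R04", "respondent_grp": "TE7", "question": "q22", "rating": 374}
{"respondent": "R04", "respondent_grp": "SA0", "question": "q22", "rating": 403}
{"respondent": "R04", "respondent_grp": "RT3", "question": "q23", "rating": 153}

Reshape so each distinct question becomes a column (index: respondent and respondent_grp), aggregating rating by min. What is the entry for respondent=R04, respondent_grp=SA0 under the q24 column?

Rows with respondent=R04, respondent_grp=SA0 and question=q24: rating values are 210, 719, 606.
min(210, 719, 606) = 210.

210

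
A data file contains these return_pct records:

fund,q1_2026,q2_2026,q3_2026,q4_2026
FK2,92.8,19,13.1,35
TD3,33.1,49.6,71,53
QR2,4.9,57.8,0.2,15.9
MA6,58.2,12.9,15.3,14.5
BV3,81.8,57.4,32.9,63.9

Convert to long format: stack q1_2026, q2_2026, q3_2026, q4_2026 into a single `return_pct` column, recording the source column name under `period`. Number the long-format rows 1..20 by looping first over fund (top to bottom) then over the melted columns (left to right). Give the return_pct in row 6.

20 rows total (5 × 4). Row 6: index ⌊(6-1)/4⌋ = 1 into fund → TD3; (6-1) mod 4 = 1 into the melted columns → q2_2026.
So row 6 is (TD3, q2_2026, 49.6); return_pct = 49.6.

49.6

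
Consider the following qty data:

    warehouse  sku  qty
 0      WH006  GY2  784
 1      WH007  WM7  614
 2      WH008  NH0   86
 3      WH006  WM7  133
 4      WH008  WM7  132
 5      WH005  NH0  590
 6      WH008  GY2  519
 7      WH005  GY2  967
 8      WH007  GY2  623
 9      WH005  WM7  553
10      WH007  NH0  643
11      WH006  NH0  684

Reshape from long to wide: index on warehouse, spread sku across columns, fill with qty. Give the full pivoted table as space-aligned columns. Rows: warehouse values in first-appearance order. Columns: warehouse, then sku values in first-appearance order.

warehouse  GY2  WM7  NH0
WH006      784  133  684
WH007      623  614  643
WH008      519  132  86 
WH005      967  553  590

Columns: warehouse plus the 3 distinct sku values (GY2, WM7, NH0).
For example, row WH006 column GY2 takes qty=784 from the long row (WH006, GY2).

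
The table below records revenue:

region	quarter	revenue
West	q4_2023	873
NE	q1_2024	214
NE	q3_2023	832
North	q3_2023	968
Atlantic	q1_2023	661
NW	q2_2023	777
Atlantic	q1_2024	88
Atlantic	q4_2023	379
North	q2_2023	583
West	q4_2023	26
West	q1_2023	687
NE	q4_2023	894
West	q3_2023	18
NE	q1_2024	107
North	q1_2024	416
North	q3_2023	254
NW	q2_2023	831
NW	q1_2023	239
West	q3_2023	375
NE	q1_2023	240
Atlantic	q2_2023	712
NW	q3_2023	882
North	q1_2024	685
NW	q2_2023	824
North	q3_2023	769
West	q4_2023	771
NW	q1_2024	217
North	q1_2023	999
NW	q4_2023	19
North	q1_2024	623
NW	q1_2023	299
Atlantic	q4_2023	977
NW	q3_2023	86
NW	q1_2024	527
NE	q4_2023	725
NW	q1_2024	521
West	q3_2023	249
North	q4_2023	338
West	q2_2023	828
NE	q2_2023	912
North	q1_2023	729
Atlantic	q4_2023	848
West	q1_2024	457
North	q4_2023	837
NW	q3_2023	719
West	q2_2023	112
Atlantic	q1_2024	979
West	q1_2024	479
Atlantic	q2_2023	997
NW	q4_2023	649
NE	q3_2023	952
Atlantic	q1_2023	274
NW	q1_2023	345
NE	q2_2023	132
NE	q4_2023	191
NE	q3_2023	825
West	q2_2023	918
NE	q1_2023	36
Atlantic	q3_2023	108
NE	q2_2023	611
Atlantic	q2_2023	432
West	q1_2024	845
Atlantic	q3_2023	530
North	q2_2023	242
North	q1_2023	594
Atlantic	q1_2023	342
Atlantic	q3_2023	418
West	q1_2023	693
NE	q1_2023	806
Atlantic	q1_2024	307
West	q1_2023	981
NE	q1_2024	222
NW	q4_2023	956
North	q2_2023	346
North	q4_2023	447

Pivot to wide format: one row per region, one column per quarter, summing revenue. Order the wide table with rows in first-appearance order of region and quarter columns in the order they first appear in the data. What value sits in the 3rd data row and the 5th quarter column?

With rows in first-appearance order of region, row 3 is region=North. quarter columns in first-appearance order: q4_2023, q1_2024, q3_2023, q1_2023, q2_2023; column 5 is q2_2023.
Long rows with region=North, quarter=q2_2023: 583 + 242 + 346 = 1171.

1171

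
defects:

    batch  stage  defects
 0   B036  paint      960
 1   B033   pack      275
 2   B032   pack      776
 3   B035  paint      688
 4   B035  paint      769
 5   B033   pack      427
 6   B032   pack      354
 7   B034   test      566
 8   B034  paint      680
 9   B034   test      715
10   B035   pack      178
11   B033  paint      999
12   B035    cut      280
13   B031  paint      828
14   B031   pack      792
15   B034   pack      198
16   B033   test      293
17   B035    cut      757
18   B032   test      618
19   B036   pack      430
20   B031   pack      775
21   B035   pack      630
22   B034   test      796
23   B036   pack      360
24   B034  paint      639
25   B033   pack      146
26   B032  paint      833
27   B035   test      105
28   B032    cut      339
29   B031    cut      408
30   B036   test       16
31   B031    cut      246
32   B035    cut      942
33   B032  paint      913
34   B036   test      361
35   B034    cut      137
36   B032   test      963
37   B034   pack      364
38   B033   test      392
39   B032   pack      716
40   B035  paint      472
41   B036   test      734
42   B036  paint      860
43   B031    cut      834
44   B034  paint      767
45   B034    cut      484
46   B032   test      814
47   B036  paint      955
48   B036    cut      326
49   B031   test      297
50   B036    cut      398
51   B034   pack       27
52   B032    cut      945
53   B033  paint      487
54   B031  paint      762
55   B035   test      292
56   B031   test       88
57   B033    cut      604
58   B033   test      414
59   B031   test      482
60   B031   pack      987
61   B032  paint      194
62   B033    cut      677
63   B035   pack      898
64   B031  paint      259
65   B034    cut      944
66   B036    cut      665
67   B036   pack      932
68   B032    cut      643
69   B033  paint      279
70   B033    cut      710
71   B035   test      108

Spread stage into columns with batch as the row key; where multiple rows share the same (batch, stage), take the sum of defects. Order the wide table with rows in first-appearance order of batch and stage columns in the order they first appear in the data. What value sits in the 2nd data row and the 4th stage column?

1991

With rows in first-appearance order of batch, row 2 is batch=B033. stage columns in first-appearance order: paint, pack, test, cut; column 4 is cut.
Long rows with batch=B033, stage=cut: 604 + 677 + 710 = 1991.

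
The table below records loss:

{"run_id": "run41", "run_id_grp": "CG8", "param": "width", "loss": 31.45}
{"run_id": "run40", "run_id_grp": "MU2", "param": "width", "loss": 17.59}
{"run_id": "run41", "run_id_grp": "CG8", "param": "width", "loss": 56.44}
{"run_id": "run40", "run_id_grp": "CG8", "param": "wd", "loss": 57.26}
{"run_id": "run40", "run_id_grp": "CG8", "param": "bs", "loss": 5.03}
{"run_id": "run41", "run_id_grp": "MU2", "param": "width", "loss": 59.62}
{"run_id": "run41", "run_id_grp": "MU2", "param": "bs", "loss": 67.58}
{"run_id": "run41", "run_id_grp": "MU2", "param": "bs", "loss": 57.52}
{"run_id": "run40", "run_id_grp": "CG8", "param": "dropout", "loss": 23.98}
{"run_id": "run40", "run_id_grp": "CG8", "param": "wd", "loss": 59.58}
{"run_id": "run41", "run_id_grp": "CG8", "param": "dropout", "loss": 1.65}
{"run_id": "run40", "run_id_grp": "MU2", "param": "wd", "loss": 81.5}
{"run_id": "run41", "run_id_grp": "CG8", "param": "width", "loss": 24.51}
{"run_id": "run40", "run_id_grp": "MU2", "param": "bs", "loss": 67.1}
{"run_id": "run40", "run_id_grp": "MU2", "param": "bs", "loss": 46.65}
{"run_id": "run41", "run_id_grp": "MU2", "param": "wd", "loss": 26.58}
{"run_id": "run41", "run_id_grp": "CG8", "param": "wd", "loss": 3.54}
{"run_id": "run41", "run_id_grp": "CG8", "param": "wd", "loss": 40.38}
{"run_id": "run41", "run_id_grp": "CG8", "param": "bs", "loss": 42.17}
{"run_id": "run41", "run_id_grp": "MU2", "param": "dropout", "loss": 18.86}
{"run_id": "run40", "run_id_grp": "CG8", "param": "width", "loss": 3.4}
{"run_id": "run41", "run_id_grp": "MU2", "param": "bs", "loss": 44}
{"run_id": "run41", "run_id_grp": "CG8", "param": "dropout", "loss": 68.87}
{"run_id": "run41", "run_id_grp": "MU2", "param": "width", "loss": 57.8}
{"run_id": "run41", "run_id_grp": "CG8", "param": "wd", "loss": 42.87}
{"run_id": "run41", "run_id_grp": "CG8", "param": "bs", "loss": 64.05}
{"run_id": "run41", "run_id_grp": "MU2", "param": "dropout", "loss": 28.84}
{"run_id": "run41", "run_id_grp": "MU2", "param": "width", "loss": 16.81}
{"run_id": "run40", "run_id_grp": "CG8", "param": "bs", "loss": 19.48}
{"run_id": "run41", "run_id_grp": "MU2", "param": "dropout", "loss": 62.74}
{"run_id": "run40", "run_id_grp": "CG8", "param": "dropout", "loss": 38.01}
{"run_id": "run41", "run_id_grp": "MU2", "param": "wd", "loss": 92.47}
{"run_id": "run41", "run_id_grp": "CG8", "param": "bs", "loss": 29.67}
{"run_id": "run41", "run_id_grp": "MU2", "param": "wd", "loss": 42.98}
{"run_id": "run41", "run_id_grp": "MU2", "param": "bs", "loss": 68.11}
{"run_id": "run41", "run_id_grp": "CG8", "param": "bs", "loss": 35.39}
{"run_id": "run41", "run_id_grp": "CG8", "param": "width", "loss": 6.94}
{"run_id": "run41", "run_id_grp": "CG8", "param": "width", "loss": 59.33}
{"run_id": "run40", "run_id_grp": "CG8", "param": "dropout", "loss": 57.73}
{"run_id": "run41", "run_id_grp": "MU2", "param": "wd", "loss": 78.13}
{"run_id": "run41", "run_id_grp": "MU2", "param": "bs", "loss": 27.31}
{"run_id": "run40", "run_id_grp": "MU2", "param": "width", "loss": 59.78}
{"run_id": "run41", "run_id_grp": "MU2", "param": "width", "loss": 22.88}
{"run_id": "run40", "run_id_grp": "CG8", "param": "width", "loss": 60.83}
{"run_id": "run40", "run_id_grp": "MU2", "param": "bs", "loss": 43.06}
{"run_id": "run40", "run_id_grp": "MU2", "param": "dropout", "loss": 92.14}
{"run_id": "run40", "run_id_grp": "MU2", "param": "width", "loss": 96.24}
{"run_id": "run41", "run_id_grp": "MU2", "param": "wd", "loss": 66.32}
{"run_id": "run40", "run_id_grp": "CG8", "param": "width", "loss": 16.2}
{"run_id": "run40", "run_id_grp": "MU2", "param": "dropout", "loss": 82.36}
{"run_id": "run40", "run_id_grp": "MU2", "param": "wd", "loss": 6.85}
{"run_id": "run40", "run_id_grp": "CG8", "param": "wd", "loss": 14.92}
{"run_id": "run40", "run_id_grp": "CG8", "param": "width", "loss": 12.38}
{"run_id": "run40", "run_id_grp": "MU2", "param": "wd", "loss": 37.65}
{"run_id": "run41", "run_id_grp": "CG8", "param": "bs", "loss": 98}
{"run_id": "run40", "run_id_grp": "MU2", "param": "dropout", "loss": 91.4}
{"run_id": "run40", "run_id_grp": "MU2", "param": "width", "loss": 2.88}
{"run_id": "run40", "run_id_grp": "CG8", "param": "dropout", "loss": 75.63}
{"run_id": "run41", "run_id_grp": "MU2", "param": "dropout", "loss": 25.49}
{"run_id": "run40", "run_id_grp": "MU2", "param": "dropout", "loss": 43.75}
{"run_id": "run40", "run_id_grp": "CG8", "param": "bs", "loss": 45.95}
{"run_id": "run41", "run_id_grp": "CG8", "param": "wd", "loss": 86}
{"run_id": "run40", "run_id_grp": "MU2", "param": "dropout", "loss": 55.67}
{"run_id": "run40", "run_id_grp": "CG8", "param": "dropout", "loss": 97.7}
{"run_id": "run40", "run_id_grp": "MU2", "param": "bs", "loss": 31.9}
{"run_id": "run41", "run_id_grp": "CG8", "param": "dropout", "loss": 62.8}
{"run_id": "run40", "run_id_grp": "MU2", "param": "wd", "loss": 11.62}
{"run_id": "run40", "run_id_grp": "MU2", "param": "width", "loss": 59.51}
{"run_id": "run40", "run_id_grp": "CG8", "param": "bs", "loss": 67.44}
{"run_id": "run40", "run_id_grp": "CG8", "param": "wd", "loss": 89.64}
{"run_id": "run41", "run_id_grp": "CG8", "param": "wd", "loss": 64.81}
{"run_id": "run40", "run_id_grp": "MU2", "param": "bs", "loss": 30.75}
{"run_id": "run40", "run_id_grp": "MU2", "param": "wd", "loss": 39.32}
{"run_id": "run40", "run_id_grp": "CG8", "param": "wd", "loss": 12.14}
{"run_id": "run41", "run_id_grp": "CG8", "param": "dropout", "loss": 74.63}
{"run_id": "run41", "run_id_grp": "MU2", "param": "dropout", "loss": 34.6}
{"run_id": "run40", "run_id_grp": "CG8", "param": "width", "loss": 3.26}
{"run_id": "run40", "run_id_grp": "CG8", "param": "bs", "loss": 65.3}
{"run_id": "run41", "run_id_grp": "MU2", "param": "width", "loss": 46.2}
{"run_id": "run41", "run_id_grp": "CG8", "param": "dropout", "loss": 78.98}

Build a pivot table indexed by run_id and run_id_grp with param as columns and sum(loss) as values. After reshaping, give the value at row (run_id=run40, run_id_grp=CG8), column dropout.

293.05

Rows with run_id=run40, run_id_grp=CG8 and param=dropout: loss values are 23.98, 38.01, 57.73, 75.63, 97.7.
23.98 + 38.01 + 57.73 + 75.63 + 97.7 = 293.05.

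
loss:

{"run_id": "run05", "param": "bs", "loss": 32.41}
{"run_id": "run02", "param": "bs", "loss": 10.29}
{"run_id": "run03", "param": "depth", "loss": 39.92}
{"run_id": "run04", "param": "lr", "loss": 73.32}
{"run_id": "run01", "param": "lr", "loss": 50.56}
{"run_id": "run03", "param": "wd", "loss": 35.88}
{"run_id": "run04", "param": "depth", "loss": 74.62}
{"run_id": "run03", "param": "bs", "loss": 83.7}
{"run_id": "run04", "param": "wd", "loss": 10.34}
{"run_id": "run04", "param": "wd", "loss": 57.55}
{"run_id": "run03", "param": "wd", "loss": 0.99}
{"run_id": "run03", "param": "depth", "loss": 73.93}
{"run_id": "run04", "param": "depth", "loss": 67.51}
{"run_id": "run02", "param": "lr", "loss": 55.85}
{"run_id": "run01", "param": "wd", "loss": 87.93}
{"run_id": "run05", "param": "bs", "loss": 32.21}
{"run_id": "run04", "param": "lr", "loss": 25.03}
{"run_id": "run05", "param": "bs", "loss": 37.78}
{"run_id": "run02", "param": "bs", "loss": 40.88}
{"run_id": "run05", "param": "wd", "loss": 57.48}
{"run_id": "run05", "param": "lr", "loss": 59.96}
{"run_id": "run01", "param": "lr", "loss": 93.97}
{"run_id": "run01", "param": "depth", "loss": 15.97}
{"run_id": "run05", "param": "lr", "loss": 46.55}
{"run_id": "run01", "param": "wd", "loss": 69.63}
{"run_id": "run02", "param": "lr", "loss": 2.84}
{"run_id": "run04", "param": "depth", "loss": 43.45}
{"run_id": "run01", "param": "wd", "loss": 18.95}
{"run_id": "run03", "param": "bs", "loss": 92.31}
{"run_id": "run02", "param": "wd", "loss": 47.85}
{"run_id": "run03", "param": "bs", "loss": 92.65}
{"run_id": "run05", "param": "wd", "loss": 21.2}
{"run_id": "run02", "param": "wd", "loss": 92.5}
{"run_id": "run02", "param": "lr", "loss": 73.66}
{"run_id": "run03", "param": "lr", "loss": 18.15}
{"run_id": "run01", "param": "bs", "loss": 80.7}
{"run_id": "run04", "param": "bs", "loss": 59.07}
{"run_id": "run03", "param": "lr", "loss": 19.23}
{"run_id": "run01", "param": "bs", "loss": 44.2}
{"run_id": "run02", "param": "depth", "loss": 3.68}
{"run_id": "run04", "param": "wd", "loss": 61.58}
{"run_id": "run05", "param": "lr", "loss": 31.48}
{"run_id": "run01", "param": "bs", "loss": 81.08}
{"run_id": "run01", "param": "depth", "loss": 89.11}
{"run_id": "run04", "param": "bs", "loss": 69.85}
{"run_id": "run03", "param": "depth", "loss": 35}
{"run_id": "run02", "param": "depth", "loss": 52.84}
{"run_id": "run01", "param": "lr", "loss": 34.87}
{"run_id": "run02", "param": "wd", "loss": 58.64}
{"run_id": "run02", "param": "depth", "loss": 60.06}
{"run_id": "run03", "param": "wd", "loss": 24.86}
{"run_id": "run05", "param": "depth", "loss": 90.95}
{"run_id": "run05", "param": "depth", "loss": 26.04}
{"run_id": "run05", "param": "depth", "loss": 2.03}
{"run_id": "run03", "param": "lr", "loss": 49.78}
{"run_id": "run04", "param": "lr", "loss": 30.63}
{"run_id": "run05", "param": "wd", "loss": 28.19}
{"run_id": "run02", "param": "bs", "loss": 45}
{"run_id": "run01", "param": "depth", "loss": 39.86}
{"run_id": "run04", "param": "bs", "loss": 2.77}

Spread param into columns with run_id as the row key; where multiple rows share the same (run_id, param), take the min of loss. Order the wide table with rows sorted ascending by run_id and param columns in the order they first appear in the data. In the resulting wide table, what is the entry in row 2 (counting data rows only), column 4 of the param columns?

With rows sorted ascending by run_id, row 2 is run_id=run02. param columns in first-appearance order: bs, depth, lr, wd; column 4 is wd.
Long rows with run_id=run02, param=wd: min(47.85, 92.5, 58.64) = 47.85.

47.85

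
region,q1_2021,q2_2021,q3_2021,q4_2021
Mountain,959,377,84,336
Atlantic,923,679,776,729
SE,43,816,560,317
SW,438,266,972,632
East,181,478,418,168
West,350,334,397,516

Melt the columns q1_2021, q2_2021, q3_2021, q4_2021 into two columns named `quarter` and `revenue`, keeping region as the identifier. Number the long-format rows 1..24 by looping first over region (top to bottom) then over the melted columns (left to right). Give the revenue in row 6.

679

24 rows total (6 × 4). Row 6: index ⌊(6-1)/4⌋ = 1 into region → Atlantic; (6-1) mod 4 = 1 into the melted columns → q2_2021.
So row 6 is (Atlantic, q2_2021, 679); revenue = 679.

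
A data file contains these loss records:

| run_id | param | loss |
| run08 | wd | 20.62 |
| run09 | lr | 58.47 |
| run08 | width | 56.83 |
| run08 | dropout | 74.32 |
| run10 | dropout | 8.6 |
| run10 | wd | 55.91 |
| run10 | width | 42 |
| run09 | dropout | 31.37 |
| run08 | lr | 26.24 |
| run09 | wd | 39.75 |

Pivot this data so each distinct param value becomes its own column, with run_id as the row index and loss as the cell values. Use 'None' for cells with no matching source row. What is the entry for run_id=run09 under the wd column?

The long row with run_id=run09, param=wd has loss=39.75.

39.75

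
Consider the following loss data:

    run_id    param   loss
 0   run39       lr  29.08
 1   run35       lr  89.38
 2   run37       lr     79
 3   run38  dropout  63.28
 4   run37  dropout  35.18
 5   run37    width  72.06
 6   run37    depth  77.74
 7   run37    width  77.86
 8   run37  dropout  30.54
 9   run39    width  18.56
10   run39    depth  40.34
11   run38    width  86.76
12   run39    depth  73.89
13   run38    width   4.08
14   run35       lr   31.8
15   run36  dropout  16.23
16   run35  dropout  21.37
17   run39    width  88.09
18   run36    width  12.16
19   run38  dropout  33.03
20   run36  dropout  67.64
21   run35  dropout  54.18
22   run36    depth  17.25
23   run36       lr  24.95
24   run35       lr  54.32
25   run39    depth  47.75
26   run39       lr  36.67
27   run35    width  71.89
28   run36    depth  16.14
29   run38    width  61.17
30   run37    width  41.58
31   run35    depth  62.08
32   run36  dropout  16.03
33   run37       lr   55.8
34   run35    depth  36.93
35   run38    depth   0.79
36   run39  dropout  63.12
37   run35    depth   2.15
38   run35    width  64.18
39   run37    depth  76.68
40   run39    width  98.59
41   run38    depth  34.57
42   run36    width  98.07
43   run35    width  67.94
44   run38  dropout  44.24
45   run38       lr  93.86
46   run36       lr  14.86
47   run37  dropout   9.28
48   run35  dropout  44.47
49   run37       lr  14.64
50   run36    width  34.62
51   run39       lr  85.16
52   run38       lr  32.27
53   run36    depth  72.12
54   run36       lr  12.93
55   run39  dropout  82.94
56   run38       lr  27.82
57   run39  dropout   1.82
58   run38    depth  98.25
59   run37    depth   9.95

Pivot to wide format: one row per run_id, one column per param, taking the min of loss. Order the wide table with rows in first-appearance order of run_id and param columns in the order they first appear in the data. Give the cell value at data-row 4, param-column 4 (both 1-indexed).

0.79

With rows in first-appearance order of run_id, row 4 is run_id=run38. param columns in first-appearance order: lr, dropout, width, depth; column 4 is depth.
Long rows with run_id=run38, param=depth: min(0.79, 34.57, 98.25) = 0.79.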